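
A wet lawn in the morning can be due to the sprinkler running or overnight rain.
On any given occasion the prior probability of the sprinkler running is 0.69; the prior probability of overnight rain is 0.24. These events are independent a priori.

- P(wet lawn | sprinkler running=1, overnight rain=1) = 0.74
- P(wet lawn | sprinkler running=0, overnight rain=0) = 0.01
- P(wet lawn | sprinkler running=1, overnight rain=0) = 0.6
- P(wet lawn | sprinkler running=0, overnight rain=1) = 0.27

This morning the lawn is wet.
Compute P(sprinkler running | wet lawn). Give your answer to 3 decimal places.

Enumerate the 4 (sprinkler running, overnight rain) configurations and weight by the priors:
  P(wet lawn) = 0.01×0.31×0.76 + 0.27×0.31×0.24 + 0.6×0.69×0.76 + 0.74×0.69×0.24
        = 0.002356 + 0.020088 + 0.314640 + 0.122544 = 0.459628
Configurations with sprinkler running contribute 0.437184, so
  P(sprinkler running | wet lawn) = 0.437184 / 0.459628 ≈ 0.951

P(sprinkler running | wet lawn) ≈ 0.951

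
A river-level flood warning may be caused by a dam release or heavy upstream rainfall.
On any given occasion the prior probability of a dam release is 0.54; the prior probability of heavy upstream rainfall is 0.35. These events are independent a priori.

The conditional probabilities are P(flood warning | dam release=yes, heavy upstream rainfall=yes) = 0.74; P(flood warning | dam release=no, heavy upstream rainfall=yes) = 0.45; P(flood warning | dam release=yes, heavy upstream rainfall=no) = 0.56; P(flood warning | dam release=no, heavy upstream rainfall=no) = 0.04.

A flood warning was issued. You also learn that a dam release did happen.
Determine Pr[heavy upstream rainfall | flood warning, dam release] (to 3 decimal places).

Numerator (weight on configurations with heavy upstream rainfall): 0.74×0.35 = 0.259000
Denominator P(flood warning | dam release): 0.56×0.65 + 0.74×0.35 = 0.623000
P(heavy upstream rainfall | flood warning, dam release) = 0.259000/0.623000 ≈ 0.416

Pr[heavy upstream rainfall | flood warning, dam release] ≈ 0.416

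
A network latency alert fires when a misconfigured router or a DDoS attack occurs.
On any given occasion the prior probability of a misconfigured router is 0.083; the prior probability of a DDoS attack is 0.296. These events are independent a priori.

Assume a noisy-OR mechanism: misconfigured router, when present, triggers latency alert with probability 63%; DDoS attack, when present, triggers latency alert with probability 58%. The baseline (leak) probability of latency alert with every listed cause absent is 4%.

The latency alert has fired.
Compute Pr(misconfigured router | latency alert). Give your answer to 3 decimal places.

Pr(misconfigured router | latency alert) ≈ 0.238

Under noisy-OR, P(latency alert | causes) = 1 − (1−0.04)·∏(1−qᵢ) over the active causes.
Weight on misconfigured router=true, given the evidence: 0.037677 + 0.020903 = 0.058580
The normalizing constant is 0.04×0.917×0.704 + 0.5968×0.917×0.296 + 0.6448×0.083×0.704 + 0.850816×0.083×0.296 = 0.246394
P(misconfigured router | latency alert) = 0.058580/0.246394 ≈ 0.238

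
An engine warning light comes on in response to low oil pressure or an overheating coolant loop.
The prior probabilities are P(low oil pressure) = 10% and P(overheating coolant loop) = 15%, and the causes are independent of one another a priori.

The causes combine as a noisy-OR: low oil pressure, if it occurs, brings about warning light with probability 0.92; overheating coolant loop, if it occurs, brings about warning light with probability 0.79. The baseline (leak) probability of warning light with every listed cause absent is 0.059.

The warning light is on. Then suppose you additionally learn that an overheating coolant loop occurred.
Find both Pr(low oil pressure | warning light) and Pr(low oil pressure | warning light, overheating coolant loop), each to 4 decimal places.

Pr(low oil pressure | warning light) ≈ 0.3783; Pr(low oil pressure | warning light, overheating coolant loop) ≈ 0.1199

Under noisy-OR, P(warning light | causes) = 1 − (1−0.059)·∏(1−qᵢ) over the active causes.
Weight on low oil pressure=true, given the evidence: 0.078601 + 0.014763 = 0.093364
The normalizing constant is 0.059×0.9×0.85 + 0.80239×0.9×0.15 + 0.92472×0.1×0.85 + 0.984191×0.1×0.15 = 0.246822
P(low oil pressure | warning light) = 0.093364/0.246822 ≈ 0.3783

With the extra evidence:
P(warning light | overheating coolant loop) = 0.80239·0.9 + 0.984191·0.1 = 0.722151 + 0.098419 = 0.820570
Restricting to configurations with low oil pressure present: 0.984191·0.1 = 0.098419.
Hence the posterior is 0.098419/0.820570 ≈ 0.1199.
The drop from 0.3783 to 0.1199 is the explaining-away (discounting) effect.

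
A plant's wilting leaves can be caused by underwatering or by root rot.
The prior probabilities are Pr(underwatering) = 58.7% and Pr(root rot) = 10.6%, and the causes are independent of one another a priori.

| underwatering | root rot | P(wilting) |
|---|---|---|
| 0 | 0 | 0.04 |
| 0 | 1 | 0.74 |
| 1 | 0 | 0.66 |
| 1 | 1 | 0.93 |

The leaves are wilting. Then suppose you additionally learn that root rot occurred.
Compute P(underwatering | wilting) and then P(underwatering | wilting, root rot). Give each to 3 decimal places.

P(underwatering | wilting) ≈ 0.896; P(underwatering | wilting, root rot) ≈ 0.641

Numerator (weight on configurations with underwatering): 0.346353 + 0.057866 = 0.404219
Denominator P(wilting): 0.04·0.413·0.894 + 0.74·0.413·0.106 + 0.66·0.587·0.894 + 0.93·0.587·0.106 = 0.451384
Posterior = 0.404219 / 0.451384 ≈ 0.896

Now also conditioning on root rot=true:
Sum P(wilting|·) weighted by the priors over both values of underwatering:
  P(wilting | root rot) = 0.74·0.413 + 0.93·0.587
        = 0.305620 + 0.545910 = 0.851530
Keeping only the underwatering-present terms gives 0.545910, so
  P(underwatering | wilting, root rot) = 0.545910 / 0.851530 ≈ 0.641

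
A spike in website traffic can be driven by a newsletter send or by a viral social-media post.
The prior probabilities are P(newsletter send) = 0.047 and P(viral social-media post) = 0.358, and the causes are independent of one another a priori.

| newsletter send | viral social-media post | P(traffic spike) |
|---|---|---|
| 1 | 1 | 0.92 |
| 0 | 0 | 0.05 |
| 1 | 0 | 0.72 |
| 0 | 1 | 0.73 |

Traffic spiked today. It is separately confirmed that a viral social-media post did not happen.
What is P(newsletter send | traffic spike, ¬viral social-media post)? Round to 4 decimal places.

Weight on newsletter send=true, given the evidence: 0.72×0.047 = 0.033840
Normalizer over all consistent configurations: 0.05×0.953 + 0.72×0.047 = 0.081490
P(newsletter send | traffic spike, ¬viral social-media post) = 0.033840/0.081490 ≈ 0.4153

P(newsletter send | traffic spike, ¬viral social-media post) ≈ 0.4153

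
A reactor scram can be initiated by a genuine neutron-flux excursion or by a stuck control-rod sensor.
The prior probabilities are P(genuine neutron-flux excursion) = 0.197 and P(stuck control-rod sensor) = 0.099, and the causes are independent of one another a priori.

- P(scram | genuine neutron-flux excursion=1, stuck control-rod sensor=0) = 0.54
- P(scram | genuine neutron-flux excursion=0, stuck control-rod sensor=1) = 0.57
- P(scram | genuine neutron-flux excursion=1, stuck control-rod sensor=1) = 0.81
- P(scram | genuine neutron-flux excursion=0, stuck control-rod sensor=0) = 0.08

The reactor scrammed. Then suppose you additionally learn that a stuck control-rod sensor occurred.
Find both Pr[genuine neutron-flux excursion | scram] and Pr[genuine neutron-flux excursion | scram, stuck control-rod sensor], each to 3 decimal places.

Numerator (weight on configurations with genuine neutron-flux excursion): 0.095848 + 0.015797 = 0.111645
The normalizing constant is 0.08·0.803·0.901 + 0.57·0.803·0.099 + 0.54·0.197·0.901 + 0.81·0.197·0.099 = 0.214838
Posterior = 0.111645 / 0.214838 ≈ 0.520

Now condition on the additional information:
Sum P(scram|·) weighted by the priors over both values of genuine neutron-flux excursion:
  P(scram | stuck control-rod sensor) = 0.57*0.803 + 0.81*0.197
        = 0.457710 + 0.159570 = 0.617280
Keeping only the genuine neutron-flux excursion-present terms gives 0.159570, so
  P(genuine neutron-flux excursion | scram, stuck control-rod sensor) = 0.159570 / 0.617280 ≈ 0.259

Pr[genuine neutron-flux excursion | scram] ≈ 0.520; Pr[genuine neutron-flux excursion | scram, stuck control-rod sensor] ≈ 0.259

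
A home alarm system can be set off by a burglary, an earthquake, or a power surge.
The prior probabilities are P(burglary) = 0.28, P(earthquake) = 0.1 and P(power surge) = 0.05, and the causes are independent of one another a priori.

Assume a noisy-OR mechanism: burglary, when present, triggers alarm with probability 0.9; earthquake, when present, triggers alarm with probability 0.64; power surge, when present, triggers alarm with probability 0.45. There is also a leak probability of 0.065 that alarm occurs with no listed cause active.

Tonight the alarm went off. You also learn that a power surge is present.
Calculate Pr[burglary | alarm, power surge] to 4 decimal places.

Under noisy-OR, P(alarm | causes) = 1 − (1−0.065)·∏(1−qᵢ) over the active causes.
Numerator (weight on configurations with burglary): 0.239041 + 0.027482 = 0.266523
The normalizing constant is 0.48575*0.72*0.9 + 0.81487*0.72*0.1 + 0.948575*0.28*0.9 + 0.981487*0.28*0.1 = 0.639960
P(burglary | alarm, power surge) = 0.266523/0.639960 ≈ 0.4165

Pr[burglary | alarm, power surge] ≈ 0.4165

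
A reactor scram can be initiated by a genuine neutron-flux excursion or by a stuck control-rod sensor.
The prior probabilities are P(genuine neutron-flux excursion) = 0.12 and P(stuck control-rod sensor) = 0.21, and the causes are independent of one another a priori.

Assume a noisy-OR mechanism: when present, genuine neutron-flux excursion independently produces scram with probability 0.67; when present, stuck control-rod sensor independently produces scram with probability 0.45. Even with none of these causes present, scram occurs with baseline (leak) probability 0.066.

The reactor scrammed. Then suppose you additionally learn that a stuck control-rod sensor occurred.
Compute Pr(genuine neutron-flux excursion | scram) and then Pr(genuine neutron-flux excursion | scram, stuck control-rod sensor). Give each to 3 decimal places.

Under noisy-OR, P(scram | causes) = 1 − (1−0.066)·∏(1−qᵢ) over the active causes.
Enumerate the 4 (genuine neutron-flux excursion, stuck control-rod sensor) configurations and weight by the priors:
  P(scram) = 0.066*0.88*0.79 + 0.4863*0.88*0.21 + 0.69178*0.12*0.79 + 0.830479*0.12*0.21
        = 0.045883 + 0.089868 + 0.065581 + 0.020928 = 0.222260
Configurations with genuine neutron-flux excursion contribute 0.086509, so
  P(genuine neutron-flux excursion | scram) = 0.086509 / 0.222260 ≈ 0.389

With the extra evidence:
Sum P(scram|·) weighted by the priors over both values of genuine neutron-flux excursion:
  P(scram | stuck control-rod sensor) = 0.4863*0.88 + 0.830479*0.12
        = 0.427944 + 0.099657 = 0.527601
Keeping only the genuine neutron-flux excursion-present terms gives 0.099657, so
  P(genuine neutron-flux excursion | scram, stuck control-rod sensor) = 0.099657 / 0.527601 ≈ 0.189
— stuck control-rod sensor explains away the evidence for genuine neutron-flux excursion.

Pr(genuine neutron-flux excursion | scram) ≈ 0.389; Pr(genuine neutron-flux excursion | scram, stuck control-rod sensor) ≈ 0.189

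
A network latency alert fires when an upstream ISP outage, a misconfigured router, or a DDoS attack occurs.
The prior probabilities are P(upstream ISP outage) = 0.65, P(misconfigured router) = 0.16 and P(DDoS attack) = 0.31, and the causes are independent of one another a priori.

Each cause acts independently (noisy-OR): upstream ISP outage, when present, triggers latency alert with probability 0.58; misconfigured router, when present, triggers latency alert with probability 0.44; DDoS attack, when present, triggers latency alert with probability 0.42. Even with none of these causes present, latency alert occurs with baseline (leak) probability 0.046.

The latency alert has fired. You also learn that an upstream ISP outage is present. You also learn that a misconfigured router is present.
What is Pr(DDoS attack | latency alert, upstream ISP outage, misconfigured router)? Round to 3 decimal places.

Under noisy-OR, P(latency alert | causes) = 1 − (1−0.046)·∏(1−qᵢ) over the active causes.
P(latency alert | upstream ISP outage, misconfigured router) = 0.775619×0.69 + 0.869859×0.31 = 0.535177 + 0.269656 = 0.804833
The DDoS attack-present share is 0.869859×0.31 = 0.269656.
P(DDoS attack | latency alert, upstream ISP outage, misconfigured router) = 0.269656 / 0.804833 ≈ 0.335

Pr(DDoS attack | latency alert, upstream ISP outage, misconfigured router) ≈ 0.335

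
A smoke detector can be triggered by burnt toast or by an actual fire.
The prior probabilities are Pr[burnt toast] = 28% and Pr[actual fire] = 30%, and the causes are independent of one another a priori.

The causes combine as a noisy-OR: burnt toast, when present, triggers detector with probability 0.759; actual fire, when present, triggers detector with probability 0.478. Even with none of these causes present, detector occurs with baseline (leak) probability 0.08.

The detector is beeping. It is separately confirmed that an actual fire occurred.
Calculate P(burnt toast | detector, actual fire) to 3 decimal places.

Under noisy-OR, P(detector | causes) = 1 − (1−0.08)·∏(1−qᵢ) over the active causes.
Sum P(detector|·) weighted by the priors over both values of burnt toast:
  P(detector | actual fire) = 0.51976×0.72 + 0.884262×0.28
        = 0.374227 + 0.247593 = 0.621820
Keeping only the burnt toast-present terms gives 0.247593, so
  P(burnt toast | detector, actual fire) = 0.247593 / 0.621820 ≈ 0.398

P(burnt toast | detector, actual fire) ≈ 0.398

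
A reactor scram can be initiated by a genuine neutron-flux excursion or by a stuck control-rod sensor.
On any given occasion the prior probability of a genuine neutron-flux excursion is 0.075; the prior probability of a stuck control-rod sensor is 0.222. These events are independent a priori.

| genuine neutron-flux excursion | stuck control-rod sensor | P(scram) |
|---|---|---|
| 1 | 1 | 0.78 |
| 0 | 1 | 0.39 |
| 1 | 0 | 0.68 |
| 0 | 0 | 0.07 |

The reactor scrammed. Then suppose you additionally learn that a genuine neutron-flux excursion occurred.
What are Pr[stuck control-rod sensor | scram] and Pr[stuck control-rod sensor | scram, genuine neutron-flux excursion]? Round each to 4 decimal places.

Pr[stuck control-rod sensor | scram] ≈ 0.5082; Pr[stuck control-rod sensor | scram, genuine neutron-flux excursion] ≈ 0.2466

Weight on stuck control-rod sensor=true, given the evidence: 0.080087 + 0.012987 = 0.093074
The normalizing constant is 0.07×0.925×0.778 + 0.39×0.925×0.222 + 0.68×0.075×0.778 + 0.78×0.075×0.222 = 0.183128
P(stuck control-rod sensor | scram) = 0.093074/0.183128 ≈ 0.5082

Now also conditioning on genuine neutron-flux excursion=true:
By total probability over both values of stuck control-rod sensor:
  P(scram | genuine neutron-flux excursion) = 0.68×0.778 + 0.78×0.222
        = 0.529040 + 0.173160 = 0.702200
Configurations with stuck control-rod sensor contribute 0.173160, so
  P(stuck control-rod sensor | scram, genuine neutron-flux excursion) = 0.173160 / 0.702200 ≈ 0.2466
Conditioning on genuine neutron-flux excursion lowers the posterior on stuck control-rod sensor: the classic explaining-away effect in a common-effect structure.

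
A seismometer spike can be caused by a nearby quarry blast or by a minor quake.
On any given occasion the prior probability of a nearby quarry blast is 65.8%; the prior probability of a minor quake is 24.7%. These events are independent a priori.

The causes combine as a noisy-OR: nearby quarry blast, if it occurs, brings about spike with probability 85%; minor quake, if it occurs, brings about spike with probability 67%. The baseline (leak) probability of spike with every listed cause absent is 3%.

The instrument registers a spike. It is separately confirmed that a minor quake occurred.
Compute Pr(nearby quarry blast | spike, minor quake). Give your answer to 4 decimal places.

Pr(nearby quarry blast | spike, minor quake) ≈ 0.7293

Under noisy-OR, P(spike | causes) = 1 − (1−0.03)·∏(1−qᵢ) over the active causes.
P(spike | minor quake) = 0.6799×0.342 + 0.951985×0.658 = 0.232526 + 0.626406 = 0.858932
Of this, 0.626406 comes from 0.951985×0.658 (the nearby quarry blast=true cases).
So P(nearby quarry blast | spike, minor quake) = 0.626406/0.858932 ≈ 0.7293.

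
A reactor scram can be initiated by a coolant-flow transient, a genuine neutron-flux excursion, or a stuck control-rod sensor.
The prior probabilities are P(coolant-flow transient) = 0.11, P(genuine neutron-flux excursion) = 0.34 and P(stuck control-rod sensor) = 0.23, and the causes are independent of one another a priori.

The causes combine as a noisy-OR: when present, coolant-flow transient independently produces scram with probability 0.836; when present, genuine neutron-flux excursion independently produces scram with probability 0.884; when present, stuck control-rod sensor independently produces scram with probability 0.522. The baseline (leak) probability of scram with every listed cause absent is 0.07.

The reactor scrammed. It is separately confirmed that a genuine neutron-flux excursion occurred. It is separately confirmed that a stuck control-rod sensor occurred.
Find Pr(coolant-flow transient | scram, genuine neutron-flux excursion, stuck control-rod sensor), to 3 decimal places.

Pr(coolant-flow transient | scram, genuine neutron-flux excursion, stuck control-rod sensor) ≈ 0.114

Under noisy-OR, P(scram | causes) = 1 − (1−0.07)·∏(1−qᵢ) over the active causes.
Weight on coolant-flow transient=true, given the evidence: 0.991543×0.11 = 0.109070
Denominator P(scram | genuine neutron-flux excursion, stuck control-rod sensor): 0.948433×0.89 + 0.991543×0.11 = 0.953175
P(coolant-flow transient | scram, genuine neutron-flux excursion, stuck control-rod sensor) = 0.109070/0.953175 ≈ 0.114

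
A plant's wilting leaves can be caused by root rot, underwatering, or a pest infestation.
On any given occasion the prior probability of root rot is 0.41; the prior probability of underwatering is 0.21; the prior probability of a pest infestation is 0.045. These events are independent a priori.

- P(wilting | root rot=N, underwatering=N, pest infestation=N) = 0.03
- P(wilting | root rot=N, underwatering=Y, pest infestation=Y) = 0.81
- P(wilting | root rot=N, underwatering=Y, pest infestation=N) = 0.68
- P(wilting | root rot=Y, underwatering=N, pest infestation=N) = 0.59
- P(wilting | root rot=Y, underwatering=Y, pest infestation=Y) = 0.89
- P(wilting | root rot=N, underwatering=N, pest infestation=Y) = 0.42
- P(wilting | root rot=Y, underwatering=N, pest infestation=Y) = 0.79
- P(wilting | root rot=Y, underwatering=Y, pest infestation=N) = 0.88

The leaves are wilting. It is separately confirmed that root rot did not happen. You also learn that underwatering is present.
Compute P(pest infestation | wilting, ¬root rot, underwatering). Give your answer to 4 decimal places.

P(pest infestation | wilting, ¬root rot, underwatering) ≈ 0.0531

Enumerate both values of pest infestation and weight by the priors:
  P(wilting | ¬root rot, underwatering) = 0.68·0.955 + 0.81·0.045
        = 0.649400 + 0.036450 = 0.685850
Configurations with pest infestation contribute 0.036450, so
  P(pest infestation | wilting, ¬root rot, underwatering) = 0.036450 / 0.685850 ≈ 0.0531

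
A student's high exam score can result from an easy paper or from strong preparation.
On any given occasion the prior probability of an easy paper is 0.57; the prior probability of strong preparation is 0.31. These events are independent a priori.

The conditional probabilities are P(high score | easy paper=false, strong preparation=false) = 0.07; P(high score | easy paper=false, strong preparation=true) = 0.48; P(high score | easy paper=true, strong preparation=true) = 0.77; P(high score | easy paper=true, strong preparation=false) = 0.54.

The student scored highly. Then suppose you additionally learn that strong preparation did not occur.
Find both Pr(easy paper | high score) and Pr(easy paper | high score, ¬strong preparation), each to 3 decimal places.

Numerator (weight on configurations with easy paper): 0.212382 + 0.136059 = 0.348441
The normalizing constant is 0.07·0.43·0.69 + 0.48·0.43·0.31 + 0.54·0.57·0.69 + 0.77·0.57·0.31 = 0.433194
P(easy paper | high score) = 0.348441/0.433194 ≈ 0.804

With the extra evidence:
P(high score | ¬strong preparation) = 0.07·0.43 + 0.54·0.57 = 0.030100 + 0.307800 = 0.337900
The easy paper-present share is 0.54·0.57 = 0.307800.
Hence the posterior is 0.307800/0.337900 ≈ 0.911.

Pr(easy paper | high score) ≈ 0.804; Pr(easy paper | high score, ¬strong preparation) ≈ 0.911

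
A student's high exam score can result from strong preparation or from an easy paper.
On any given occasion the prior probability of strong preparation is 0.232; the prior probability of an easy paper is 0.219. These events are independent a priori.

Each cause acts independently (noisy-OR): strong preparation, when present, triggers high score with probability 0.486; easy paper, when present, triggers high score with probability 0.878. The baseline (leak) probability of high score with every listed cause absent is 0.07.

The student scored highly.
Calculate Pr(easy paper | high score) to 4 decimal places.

Pr(easy paper | high score) ≈ 0.5905

Under noisy-OR, P(high score | causes) = 1 − (1−0.07)·∏(1−qᵢ) over the active causes.
P(high score) = 0.07×0.768×0.781 + 0.88654×0.768×0.219 + 0.52198×0.232×0.781 + 0.941682×0.232×0.219 = 0.041987 + 0.149109 + 0.094579 + 0.047845 = 0.333520
The easy paper-present share is 0.149109 + 0.047845 = 0.196954.
Hence the posterior is 0.196954/0.333520 ≈ 0.5905.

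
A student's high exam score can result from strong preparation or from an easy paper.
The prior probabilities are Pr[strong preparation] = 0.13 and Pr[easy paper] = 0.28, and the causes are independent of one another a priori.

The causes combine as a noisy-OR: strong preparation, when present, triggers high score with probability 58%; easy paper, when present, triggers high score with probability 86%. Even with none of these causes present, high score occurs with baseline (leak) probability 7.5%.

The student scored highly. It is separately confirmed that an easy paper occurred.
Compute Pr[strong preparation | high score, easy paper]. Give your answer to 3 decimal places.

Under noisy-OR, P(high score | causes) = 1 − (1−0.075)·∏(1−qᵢ) over the active causes.
Weight on strong preparation=true, given the evidence: 0.94561×0.13 = 0.122929
The normalizing constant is 0.8705×0.87 + 0.94561×0.13 = 0.880264
Posterior = 0.122929 / 0.880264 ≈ 0.140

Pr[strong preparation | high score, easy paper] ≈ 0.140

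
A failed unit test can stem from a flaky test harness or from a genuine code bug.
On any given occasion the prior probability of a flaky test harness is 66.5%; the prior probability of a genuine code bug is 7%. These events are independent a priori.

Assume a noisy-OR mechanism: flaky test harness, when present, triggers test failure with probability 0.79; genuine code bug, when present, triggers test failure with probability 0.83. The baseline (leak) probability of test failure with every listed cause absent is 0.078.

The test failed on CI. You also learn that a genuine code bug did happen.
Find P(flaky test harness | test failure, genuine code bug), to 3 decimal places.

Under noisy-OR, P(test failure | causes) = 1 − (1−0.078)·∏(1−qᵢ) over the active causes.
Numerator (weight on configurations with flaky test harness): 0.967085×0.665 = 0.643112
Normalizer over all consistent configurations: 0.84326×0.335 + 0.967085×0.665 = 0.925604
Posterior = 0.643112 / 0.925604 ≈ 0.695

P(flaky test harness | test failure, genuine code bug) ≈ 0.695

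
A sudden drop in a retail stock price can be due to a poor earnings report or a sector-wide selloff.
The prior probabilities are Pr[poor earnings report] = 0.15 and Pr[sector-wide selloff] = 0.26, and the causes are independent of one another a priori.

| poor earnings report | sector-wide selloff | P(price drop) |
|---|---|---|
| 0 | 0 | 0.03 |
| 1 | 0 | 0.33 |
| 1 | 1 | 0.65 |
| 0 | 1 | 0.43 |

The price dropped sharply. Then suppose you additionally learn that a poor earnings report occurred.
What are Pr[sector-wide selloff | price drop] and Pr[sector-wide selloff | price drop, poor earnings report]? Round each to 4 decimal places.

Pr[sector-wide selloff | price drop] ≈ 0.6844; Pr[sector-wide selloff | price drop, poor earnings report] ≈ 0.4090

Sum P(price drop|·) weighted by the priors over the 4 (poor earnings report, sector-wide selloff) configurations:
  P(price drop) = 0.03·0.85·0.74 + 0.43·0.85·0.26 + 0.33·0.15·0.74 + 0.65·0.15·0.26
        = 0.018870 + 0.095030 + 0.036630 + 0.025350 = 0.175880
Keeping only the sector-wide selloff-present terms gives 0.120380, so
  P(sector-wide selloff | price drop) = 0.120380 / 0.175880 ≈ 0.6844

Now also conditioning on poor earnings report=true:
Numerator (weight on configurations with sector-wide selloff): 0.65·0.26 = 0.169000
The normalizing constant is 0.33·0.74 + 0.65·0.26 = 0.413200
P(sector-wide selloff | price drop, poor earnings report) = 0.169000/0.413200 ≈ 0.4090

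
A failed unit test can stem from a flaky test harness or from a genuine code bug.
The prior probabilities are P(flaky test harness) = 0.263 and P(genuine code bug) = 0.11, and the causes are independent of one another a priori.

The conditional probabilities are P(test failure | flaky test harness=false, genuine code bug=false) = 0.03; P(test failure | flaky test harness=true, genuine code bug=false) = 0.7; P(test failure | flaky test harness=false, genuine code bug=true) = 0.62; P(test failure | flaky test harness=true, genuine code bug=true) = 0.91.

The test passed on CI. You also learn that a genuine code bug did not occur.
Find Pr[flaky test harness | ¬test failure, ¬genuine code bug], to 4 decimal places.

Pr[flaky test harness | ¬test failure, ¬genuine code bug] ≈ 0.0994

P(¬test failure | ¬genuine code bug) = 0.97×0.737 + 0.3×0.263 = 0.714890 + 0.078900 = 0.793790
Of this, 0.078900 comes from 0.3×0.263 (the flaky test harness=true cases).
Hence the posterior is 0.078900/0.793790 ≈ 0.0994.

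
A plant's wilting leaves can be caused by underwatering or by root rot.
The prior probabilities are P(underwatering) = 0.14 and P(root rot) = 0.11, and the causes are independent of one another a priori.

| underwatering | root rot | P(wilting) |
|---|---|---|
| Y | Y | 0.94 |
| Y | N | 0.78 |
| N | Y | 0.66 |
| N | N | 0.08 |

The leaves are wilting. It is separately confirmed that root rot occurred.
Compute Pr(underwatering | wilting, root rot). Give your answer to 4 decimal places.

P(wilting | root rot) = 0.66·0.86 + 0.94·0.14 = 0.567600 + 0.131600 = 0.699200
The underwatering-present share is 0.94·0.14 = 0.131600.
P(underwatering | wilting, root rot) = 0.131600 / 0.699200 ≈ 0.1882

Pr(underwatering | wilting, root rot) ≈ 0.1882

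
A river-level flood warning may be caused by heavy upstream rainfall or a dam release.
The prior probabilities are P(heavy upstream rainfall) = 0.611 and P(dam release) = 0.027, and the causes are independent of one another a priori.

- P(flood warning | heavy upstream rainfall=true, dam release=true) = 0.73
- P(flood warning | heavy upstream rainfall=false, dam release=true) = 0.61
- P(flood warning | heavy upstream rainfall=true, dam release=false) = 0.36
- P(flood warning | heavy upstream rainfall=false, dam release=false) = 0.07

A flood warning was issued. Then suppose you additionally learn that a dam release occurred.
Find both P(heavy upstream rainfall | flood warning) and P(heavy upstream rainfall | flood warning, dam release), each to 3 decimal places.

P(heavy upstream rainfall | flood warning) ≈ 0.873; P(heavy upstream rainfall | flood warning, dam release) ≈ 0.653

P(flood warning) = 0.07*0.389*0.973 + 0.61*0.389*0.027 + 0.36*0.611*0.973 + 0.73*0.611*0.027 = 0.026495 + 0.006407 + 0.214021 + 0.012043 = 0.258966
Of this, 0.226064 comes from 0.214021 + 0.012043 (the heavy upstream rainfall=true cases).
P(heavy upstream rainfall | flood warning) = 0.226064 / 0.258966 ≈ 0.873

Now also conditioning on dam release=true:
For the numerator, keep only heavy upstream rainfall=true terms: 0.73*0.611 = 0.446030
Denominator P(flood warning | dam release): 0.61*0.389 + 0.73*0.611 = 0.683320
Posterior = 0.446030 / 0.683320 ≈ 0.653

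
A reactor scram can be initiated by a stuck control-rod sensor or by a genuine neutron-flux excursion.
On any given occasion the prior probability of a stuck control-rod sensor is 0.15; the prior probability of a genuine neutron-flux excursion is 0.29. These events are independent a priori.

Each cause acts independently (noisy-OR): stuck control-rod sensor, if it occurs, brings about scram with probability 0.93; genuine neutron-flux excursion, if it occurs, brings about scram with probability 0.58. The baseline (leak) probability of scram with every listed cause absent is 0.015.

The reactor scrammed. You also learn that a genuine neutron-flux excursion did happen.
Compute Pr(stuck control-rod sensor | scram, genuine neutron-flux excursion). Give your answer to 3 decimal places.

Pr(stuck control-rod sensor | scram, genuine neutron-flux excursion) ≈ 0.226

Under noisy-OR, P(scram | causes) = 1 − (1−0.015)·∏(1−qᵢ) over the active causes.
Numerator (weight on configurations with stuck control-rod sensor): 0.971041×0.15 = 0.145656
Normalizer over all consistent configurations: 0.5863×0.85 + 0.971041×0.15 = 0.644011
Posterior = 0.145656 / 0.644011 ≈ 0.226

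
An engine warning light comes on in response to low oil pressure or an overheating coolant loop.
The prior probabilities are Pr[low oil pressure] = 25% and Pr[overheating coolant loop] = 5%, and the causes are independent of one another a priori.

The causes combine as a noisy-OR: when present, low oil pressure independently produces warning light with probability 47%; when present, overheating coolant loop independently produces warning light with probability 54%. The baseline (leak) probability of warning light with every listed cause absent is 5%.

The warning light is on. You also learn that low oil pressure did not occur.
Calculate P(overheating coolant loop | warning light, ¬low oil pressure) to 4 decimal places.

Under noisy-OR, P(warning light | causes) = 1 − (1−0.05)·∏(1−qᵢ) over the active causes.
Enumerate both values of overheating coolant loop and weight by the priors:
  P(warning light | ¬low oil pressure) = 0.05×0.95 + 0.563×0.05
        = 0.047500 + 0.028150 = 0.075650
The terms with overheating coolant loop present sum to 0.028150, so
  P(overheating coolant loop | warning light, ¬low oil pressure) = 0.028150 / 0.075650 ≈ 0.3721

P(overheating coolant loop | warning light, ¬low oil pressure) ≈ 0.3721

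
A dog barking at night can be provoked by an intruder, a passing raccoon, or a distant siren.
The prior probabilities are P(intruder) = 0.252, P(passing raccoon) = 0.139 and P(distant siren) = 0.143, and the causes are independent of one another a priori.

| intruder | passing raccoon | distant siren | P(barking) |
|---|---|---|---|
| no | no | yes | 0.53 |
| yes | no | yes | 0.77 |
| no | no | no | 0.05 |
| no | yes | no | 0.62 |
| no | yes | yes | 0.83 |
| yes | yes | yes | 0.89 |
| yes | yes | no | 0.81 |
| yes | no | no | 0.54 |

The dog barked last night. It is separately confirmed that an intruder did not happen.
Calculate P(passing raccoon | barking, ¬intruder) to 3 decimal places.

P(passing raccoon | barking, ¬intruder) ≈ 0.469

Numerator (weight on configurations with passing raccoon): 0.073856 + 0.016498 = 0.090354
The normalizing constant is 0.05*0.861*0.857 + 0.53*0.861*0.143 + 0.62*0.139*0.857 + 0.83*0.139*0.143 = 0.192503
Posterior = 0.090354 / 0.192503 ≈ 0.469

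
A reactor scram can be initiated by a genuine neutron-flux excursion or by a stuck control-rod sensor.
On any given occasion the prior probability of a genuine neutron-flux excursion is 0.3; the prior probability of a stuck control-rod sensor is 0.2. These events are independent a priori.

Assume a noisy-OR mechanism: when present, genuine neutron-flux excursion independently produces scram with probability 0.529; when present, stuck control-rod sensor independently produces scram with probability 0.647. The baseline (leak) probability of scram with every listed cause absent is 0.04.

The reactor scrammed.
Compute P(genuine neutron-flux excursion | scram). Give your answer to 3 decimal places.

Under noisy-OR, P(scram | causes) = 1 − (1−0.04)·∏(1−qᵢ) over the active causes.
Sum P(scram|·) weighted by the priors over the 4 (genuine neutron-flux excursion, stuck control-rod sensor) configurations:
  P(scram) = 0.04×0.7×0.8 + 0.66112×0.7×0.2 + 0.54784×0.3×0.8 + 0.840388×0.3×0.2
        = 0.022400 + 0.092557 + 0.131482 + 0.050423 = 0.296862
Keeping only the genuine neutron-flux excursion-present terms gives 0.181905, so
  P(genuine neutron-flux excursion | scram) = 0.181905 / 0.296862 ≈ 0.613

P(genuine neutron-flux excursion | scram) ≈ 0.613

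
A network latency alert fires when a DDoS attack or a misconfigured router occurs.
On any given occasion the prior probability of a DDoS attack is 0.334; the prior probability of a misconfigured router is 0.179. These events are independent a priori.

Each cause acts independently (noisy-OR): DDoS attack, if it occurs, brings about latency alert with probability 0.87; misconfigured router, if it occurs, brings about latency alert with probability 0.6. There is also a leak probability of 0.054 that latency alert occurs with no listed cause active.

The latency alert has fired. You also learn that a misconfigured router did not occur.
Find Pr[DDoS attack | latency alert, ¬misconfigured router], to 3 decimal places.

Pr[DDoS attack | latency alert, ¬misconfigured router] ≈ 0.891

Under noisy-OR, P(latency alert | causes) = 1 − (1−0.054)·∏(1−qᵢ) over the active causes.
Enumerate both values of DDoS attack and weight by the priors:
  P(latency alert | ¬misconfigured router) = 0.054×0.666 + 0.87702×0.334
        = 0.035964 + 0.292925 = 0.328889
Keeping only the DDoS attack-present terms gives 0.292925, so
  P(DDoS attack | latency alert, ¬misconfigured router) = 0.292925 / 0.328889 ≈ 0.891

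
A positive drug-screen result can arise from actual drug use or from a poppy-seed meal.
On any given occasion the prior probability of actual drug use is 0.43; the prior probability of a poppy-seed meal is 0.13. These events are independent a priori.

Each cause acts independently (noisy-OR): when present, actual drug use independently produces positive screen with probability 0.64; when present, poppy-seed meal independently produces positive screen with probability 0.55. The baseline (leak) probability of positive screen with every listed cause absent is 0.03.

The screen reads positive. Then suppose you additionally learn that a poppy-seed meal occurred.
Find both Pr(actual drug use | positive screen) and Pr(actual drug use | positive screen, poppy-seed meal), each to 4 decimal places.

Pr(actual drug use | positive screen) ≈ 0.8369; Pr(actual drug use | positive screen, poppy-seed meal) ≈ 0.5302

Under noisy-OR, P(positive screen | causes) = 1 − (1−0.03)·∏(1−qᵢ) over the active causes.
P(positive screen) = 0.03·0.57·0.87 + 0.5635·0.57·0.13 + 0.6508·0.43·0.87 + 0.84286·0.43·0.13 = 0.014877 + 0.041755 + 0.243464 + 0.047116 = 0.347212
The actual drug use-present share is 0.243464 + 0.047116 = 0.290580.
Hence the posterior is 0.290580/0.347212 ≈ 0.8369.

Now also conditioning on poppy-seed meal=true:
P(positive screen | poppy-seed meal) = 0.5635·0.57 + 0.84286·0.43 = 0.321195 + 0.362430 = 0.683625
Of this, 0.362430 comes from 0.84286·0.43 (the actual drug use=true cases).
So P(actual drug use | positive screen, poppy-seed meal) = 0.362430/0.683625 ≈ 0.5302.
Conditioning on poppy-seed meal lowers the posterior on actual drug use: the classic explaining-away effect in a common-effect structure.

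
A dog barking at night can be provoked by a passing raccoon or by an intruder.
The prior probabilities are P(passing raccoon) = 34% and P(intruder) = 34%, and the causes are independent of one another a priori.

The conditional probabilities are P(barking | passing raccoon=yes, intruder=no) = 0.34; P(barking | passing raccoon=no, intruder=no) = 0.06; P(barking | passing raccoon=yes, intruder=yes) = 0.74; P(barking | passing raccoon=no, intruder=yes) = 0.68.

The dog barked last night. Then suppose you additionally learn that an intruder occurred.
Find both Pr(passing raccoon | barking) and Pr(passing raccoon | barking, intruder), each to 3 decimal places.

By total probability over the 4 (passing raccoon, intruder) configurations:
  P(barking) = 0.06·0.66·0.66 + 0.68·0.66·0.34 + 0.34·0.34·0.66 + 0.74·0.34·0.34
        = 0.026136 + 0.152592 + 0.076296 + 0.085544 = 0.340568
Configurations with passing raccoon contribute 0.161840, so
  P(passing raccoon | barking) = 0.161840 / 0.340568 ≈ 0.475

With the extra evidence:
P(barking | intruder) = 0.68·0.66 + 0.74·0.34 = 0.448800 + 0.251600 = 0.700400
Of this, 0.251600 comes from 0.74·0.34 (the passing raccoon=true cases).
Hence the posterior is 0.251600/0.700400 ≈ 0.359.
This is intercausal reasoning (explaining away): once intruder accounts for the barking, passing raccoon becomes less likely.

Pr(passing raccoon | barking) ≈ 0.475; Pr(passing raccoon | barking, intruder) ≈ 0.359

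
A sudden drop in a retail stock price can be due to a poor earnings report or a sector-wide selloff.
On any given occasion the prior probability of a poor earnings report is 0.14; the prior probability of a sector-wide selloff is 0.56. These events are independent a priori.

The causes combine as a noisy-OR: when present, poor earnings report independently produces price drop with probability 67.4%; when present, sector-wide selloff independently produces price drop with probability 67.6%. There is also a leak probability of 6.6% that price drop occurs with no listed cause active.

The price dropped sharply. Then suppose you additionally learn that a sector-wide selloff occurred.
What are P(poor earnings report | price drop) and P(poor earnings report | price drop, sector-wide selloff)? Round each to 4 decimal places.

P(poor earnings report | price drop) ≈ 0.2393; P(poor earnings report | price drop, sector-wide selloff) ≈ 0.1738

Under noisy-OR, P(price drop | causes) = 1 − (1−0.066)·∏(1−qᵢ) over the active causes.
P(price drop) = 0.066·0.86·0.44 + 0.697384·0.86·0.56 + 0.695516·0.14·0.44 + 0.901347·0.14·0.56 = 0.024974 + 0.335860 + 0.042844 + 0.070666 = 0.474344
Restricting to configurations with poor earnings report present: 0.042844 + 0.070666 = 0.113510.
Hence the posterior is 0.113510/0.474344 ≈ 0.2393.

Now also conditioning on sector-wide selloff=true:
Weight on poor earnings report=true, given the evidence: 0.901347×0.14 = 0.126189
Normalizer over all consistent configurations: 0.697384×0.86 + 0.901347×0.14 = 0.725939
P(poor earnings report | price drop, sector-wide selloff) = 0.126189/0.725939 ≈ 0.1738
— sector-wide selloff explains away the evidence for poor earnings report.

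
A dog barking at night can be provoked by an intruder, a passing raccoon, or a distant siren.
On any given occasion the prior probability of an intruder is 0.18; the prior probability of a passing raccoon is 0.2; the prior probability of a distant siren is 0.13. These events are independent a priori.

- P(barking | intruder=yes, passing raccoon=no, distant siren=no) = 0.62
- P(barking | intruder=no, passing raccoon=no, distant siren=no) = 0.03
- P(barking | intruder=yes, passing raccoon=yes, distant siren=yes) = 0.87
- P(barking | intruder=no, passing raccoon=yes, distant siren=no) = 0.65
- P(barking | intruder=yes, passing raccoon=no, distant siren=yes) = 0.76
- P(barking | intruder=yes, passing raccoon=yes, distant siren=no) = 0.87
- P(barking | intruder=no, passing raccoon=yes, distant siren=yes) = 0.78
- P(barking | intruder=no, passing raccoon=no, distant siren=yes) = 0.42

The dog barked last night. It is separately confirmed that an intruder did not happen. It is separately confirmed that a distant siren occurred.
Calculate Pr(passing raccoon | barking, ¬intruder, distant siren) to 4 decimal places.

Pr(passing raccoon | barking, ¬intruder, distant siren) ≈ 0.3171

Enumerate both values of passing raccoon and weight by the priors:
  P(barking | ¬intruder, distant siren) = 0.42·0.8 + 0.78·0.2
        = 0.336000 + 0.156000 = 0.492000
Configurations with passing raccoon contribute 0.156000, so
  P(passing raccoon | barking, ¬intruder, distant siren) = 0.156000 / 0.492000 ≈ 0.3171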